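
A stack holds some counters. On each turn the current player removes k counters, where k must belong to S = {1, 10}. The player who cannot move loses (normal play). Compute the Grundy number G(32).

2

G(0) = 0
G(1) = mex{0} = 1
G(2) = mex{1} = 0
G(3) = mex{0} = 1
G(4) = mex{1} = 0
G(5) = mex{0} = 1
G(6) = mex{1} = 0
G(7) = mex{0} = 1
G(8) = mex{1} = 0
G(9) = mex{0} = 1
G(10) = mex{1,0} = 2
G(11) = mex{2,1} = 0
G(12) = mex{0,0} = 1
G(13) = mex{1,1} = 0
G(14) = mex{0,0} = 1
G(15) = mex{1,1} = 0
G(16) = mex{0,0} = 1
G(17) = mex{1,1} = 0
G(18) = mex{0,0} = 1
G(19) = mex{1,1} = 0
G(20) = mex{0,2} = 1
G(21) = mex{1,0} = 2
G(22) = mex{2,1} = 0
G(23) = mex{0,0} = 1
G(24) = mex{1,1} = 0
G(25) = mex{0,0} = 1
G(26) = mex{1,1} = 0
G(27) = mex{0,0} = 1
G(28) = mex{1,1} = 0
G(29) = mex{0,0} = 1
G(30) = mex{1,1} = 0
G(31) = mex{0,2} = 1
G(32) = mex{1,0} = 2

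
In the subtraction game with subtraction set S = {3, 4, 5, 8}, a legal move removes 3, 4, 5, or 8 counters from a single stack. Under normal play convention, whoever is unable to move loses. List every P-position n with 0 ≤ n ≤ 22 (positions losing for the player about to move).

n :  0  1  2  3  4  5  6  7  8  9 10 11 12 13 14 15 16 17 18 19 20 21 22
G :  0  0  0  1  1  1  2  2  2  3  3  0  0  0  1  1  1  2  2  2  3  3  0
P-positions are exactly the n with G(n) = 0.

0, 1, 2, 11, 12, 13, 22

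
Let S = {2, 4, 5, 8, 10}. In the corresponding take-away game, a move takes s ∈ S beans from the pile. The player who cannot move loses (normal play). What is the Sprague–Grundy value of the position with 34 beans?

4

n :  0  1  2  3  4  5  6  7  8  9 10 11 12 13 14 15 16 17 18 19 20 21 22 23 24 25 26 27 28 29 30 31 32 33 34
G :  0  0  1  1  2  2  3  0  4  1  5  2  3  0  0  1  1  2  2  3  0  4  1  5  2  3  0  0  1  1  2  2  3  0  4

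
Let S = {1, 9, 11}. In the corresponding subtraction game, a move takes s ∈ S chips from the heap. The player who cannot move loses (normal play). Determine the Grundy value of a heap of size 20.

0

G(0) = 0
G(1) = mex{0} = 1
G(2) = mex{1} = 0
G(3) = mex{0} = 1
G(4) = mex{1} = 0
G(5) = mex{0} = 1
G(6) = mex{1} = 0
G(7) = mex{0} = 1
G(8) = mex{1} = 0
G(9) = mex{0,0} = 1
G(10) = mex{1,1} = 0
G(11) = mex{0,0,0} = 1
G(12) = mex{1,1,1} = 0
G(13) = mex{0,0,0} = 1
G(14) = mex{1,1,1} = 0
G(15) = mex{0,0,0} = 1
G(16) = mex{1,1,1} = 0
G(17) = mex{0,0,0} = 1
G(18) = mex{1,1,1} = 0
G(19) = mex{0,0,0} = 1
G(20) = mex{1,1,1} = 0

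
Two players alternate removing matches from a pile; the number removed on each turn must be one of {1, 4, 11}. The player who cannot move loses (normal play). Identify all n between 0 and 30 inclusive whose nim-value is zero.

G(0) = 0
G(1) = mex{0} = 1
G(2) = mex{1} = 0
G(3) = mex{0} = 1
G(4) = mex{1,0} = 2
G(5) = mex{2,1} = 0
G(6) = mex{0,0} = 1
G(7) = mex{1,1} = 0
G(8) = mex{0,2} = 1
G(9) = mex{1,0} = 2
G(10) = mex{2,1} = 0
G(11) = mex{0,0,0} = 1
G(12) = mex{1,1,1} = 0
G(13) = mex{0,2,0} = 1
G(14) = mex{1,0,1} = 2
G(15) = mex{2,1,2} = 0
G(16) = mex{0,0,0} = 1
G(17) = mex{1,1,1} = 0
G(18) = mex{0,2,0} = 1
G(19) = mex{1,0,1} = 2
G(20) = mex{2,1,2} = 0
G(21) = mex{0,0,0} = 1
G(22) = mex{1,1,1} = 0
G(23) = mex{0,2,0} = 1
G(24) = mex{1,0,1} = 2
G(25) = mex{2,1,2} = 0
G(26) = mex{0,0,0} = 1
G(27) = mex{1,1,1} = 0
G(28) = mex{0,2,0} = 1
G(29) = mex{1,0,1} = 2
G(30) = mex{2,1,2} = 0
P-positions are exactly the n with G(n) = 0.

0, 2, 5, 7, 10, 12, 15, 17, 20, 22, 25, 27, 30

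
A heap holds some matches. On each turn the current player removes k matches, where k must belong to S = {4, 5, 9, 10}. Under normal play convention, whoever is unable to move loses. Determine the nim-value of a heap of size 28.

G(0) = 0
G(1) = mex{} = 0
G(2) = mex{} = 0
G(3) = mex{} = 0
G(4) = mex{0} = 1
G(5) = mex{0,0} = 1
G(6) = mex{0,0} = 1
G(7) = mex{0,0} = 1
G(8) = mex{1,0} = 2
G(9) = mex{1,1,0} = 2
G(10) = mex{1,1,0,0} = 2
G(11) = mex{1,1,0,0} = 2
G(12) = mex{2,1,0,0} = 3
G(13) = mex{2,2,1,0} = 3
G(14) = mex{2,2,1,1} = 0
G(15) = mex{2,2,1,1} = 0
G(16) = mex{3,2,1,1} = 0
G(17) = mex{3,3,2,1} = 0
G(18) = mex{0,3,2,2} = 1
G(19) = mex{0,0,2,2} = 1
G(20) = mex{0,0,2,2} = 1
G(21) = mex{0,0,3,2} = 1
G(22) = mex{1,0,3,3} = 2
G(23) = mex{1,1,0,3} = 2
G(24) = mex{1,1,0,0} = 2
G(25) = mex{1,1,0,0} = 2
G(26) = mex{2,1,0,0} = 3
G(27) = mex{2,2,1,0} = 3
G(28) = mex{2,2,1,1} = 0

0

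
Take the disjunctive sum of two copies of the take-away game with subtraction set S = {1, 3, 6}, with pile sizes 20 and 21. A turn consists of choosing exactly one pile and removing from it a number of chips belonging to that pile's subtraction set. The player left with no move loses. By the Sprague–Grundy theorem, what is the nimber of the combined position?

All piles use S = {1, 3, 6}:
G(0) = 0
G(1) = mex{0} = 1
G(2) = mex{1} = 0
G(3) = mex{0,0} = 1
G(4) = mex{1,1} = 0
G(5) = mex{0,0} = 1
G(6) = mex{1,1,0} = 2
G(7) = mex{2,0,1} = 3
G(8) = mex{3,1,0} = 2
G(9) = mex{2,2,1} = 0
G(10) = mex{0,3,0} = 1
G(11) = mex{1,2,1} = 0
G(12) = mex{0,0,2} = 1
G(13) = mex{1,1,3} = 0
G(14) = mex{0,0,2} = 1
G(15) = mex{1,1,0} = 2
G(16) = mex{2,0,1} = 3
G(17) = mex{3,1,0} = 2
G(18) = mex{2,2,1} = 0
G(19) = mex{0,3,0} = 1
G(20) = mex{1,2,1} = 0
G(21) = mex{0,0,2} = 1
Pile A: G(20) = 0.
Pile B: G(21) = 1.
Combined Grundy value = 0 ⊕ 1 = 1.

1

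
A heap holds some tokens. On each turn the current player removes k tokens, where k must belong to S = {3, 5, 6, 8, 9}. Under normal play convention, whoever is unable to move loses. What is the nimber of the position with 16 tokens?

G(0) = 0
G(1) = mex{} = 0
G(2) = mex{} = 0
G(3) = mex{0} = 1
G(4) = mex{0} = 1
G(5) = mex{0,0} = 1
G(6) = mex{1,0,0} = 2
G(7) = mex{1,0,0} = 2
G(8) = mex{1,1,0,0} = 2
G(9) = mex{2,1,1,0,0} = 3
G(10) = mex{2,1,1,0,0} = 3
G(11) = mex{2,2,1,1,0} = 3
G(12) = mex{3,2,2,1,1} = 0
G(13) = mex{3,2,2,1,1} = 0
G(14) = mex{3,3,2,2,1} = 0
G(15) = mex{0,3,3,2,2} = 1
G(16) = mex{0,3,3,2,2} = 1

1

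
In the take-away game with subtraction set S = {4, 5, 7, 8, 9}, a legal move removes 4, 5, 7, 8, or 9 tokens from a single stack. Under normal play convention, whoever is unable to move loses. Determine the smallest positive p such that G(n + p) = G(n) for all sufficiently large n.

13

n :  0  1  2  3  4  5  6  7  8  9 10 11 12 13 14 15 16 17 18 19 20 21 22 23 24 25 26 27
G :  0  0  0  0  1  1  1  1  2  2  2  2  3  0  0  0  0  1  1  1  1  2  2  2  2  3  0  0
G(n+13) = G(n) holds for n = 0,…,8 (a full window of length max(S) = 9), so the sequence is purely periodic with period 13.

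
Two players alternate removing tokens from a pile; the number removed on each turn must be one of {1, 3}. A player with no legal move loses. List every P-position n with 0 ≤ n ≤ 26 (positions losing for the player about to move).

0, 2, 4, 6, 8, 10, 12, 14, 16, 18, 20, 22, 24, 26

n :  0  1  2  3  4  5  6  7  8  9 10 11 12 13 14 15 16 17 18 19 20 21 22 23 24 25 26
G :  0  1  0  1  0  1  0  1  0  1  0  1  0  1  0  1  0  1  0  1  0  1  0  1  0  1  0
P-positions are exactly the n with G(n) = 0.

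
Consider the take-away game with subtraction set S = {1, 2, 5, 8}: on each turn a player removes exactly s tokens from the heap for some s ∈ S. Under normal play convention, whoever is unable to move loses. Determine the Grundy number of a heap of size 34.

1

G(0) = 0
G(1) = mex{0} = 1
G(2) = mex{1,0} = 2
G(3) = mex{2,1} = 0
G(4) = mex{0,2} = 1
G(5) = mex{1,0,0} = 2
G(6) = mex{2,1,1} = 0
G(7) = mex{0,2,2} = 1
G(8) = mex{1,0,0,0} = 2
G(9) = mex{2,1,1,1} = 0
G(10) = mex{0,2,2,2} = 1
G(11) = mex{1,0,0,0} = 2
G(12) = mex{2,1,1,1} = 0
G(13) = mex{0,2,2,2} = 1
G(14) = mex{1,0,0,0} = 2
G(15) = mex{2,1,1,1} = 0
G(16) = mex{0,2,2,2} = 1
G(17) = mex{1,0,0,0} = 2
G(18) = mex{2,1,1,1} = 0
G(19) = mex{0,2,2,2} = 1
G(20) = mex{1,0,0,0} = 2
G(21) = mex{2,1,1,1} = 0
G(22) = mex{0,2,2,2} = 1
G(23) = mex{1,0,0,0} = 2
G(24) = mex{2,1,1,1} = 0
G(25) = mex{0,2,2,2} = 1
G(26) = mex{1,0,0,0} = 2
G(27) = mex{2,1,1,1} = 0
G(28) = mex{0,2,2,2} = 1
G(29) = mex{1,0,0,0} = 2
G(30) = mex{2,1,1,1} = 0
G(31) = mex{0,2,2,2} = 1
G(32) = mex{1,0,0,0} = 2
G(33) = mex{2,1,1,1} = 0
G(34) = mex{0,2,2,2} = 1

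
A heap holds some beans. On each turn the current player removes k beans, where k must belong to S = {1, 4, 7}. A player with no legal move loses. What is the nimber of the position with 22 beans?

1

n :  0  1  2  3  4  5  6  7  8  9 10 11 12 13 14 15 16 17 18 19 20 21 22
G :  0  1  0  1  2  0  1  2  0  1  0  1  2  0  1  2  0  1  0  1  2  0  1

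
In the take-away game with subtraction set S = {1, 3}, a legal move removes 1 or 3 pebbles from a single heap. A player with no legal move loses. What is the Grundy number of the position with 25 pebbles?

1

n :  0  1  2  3  4  5  6  7  8  9 10 11 12 13 14 15 16 17 18 19 20 21 22 23 24 25
G :  0  1  0  1  0  1  0  1  0  1  0  1  0  1  0  1  0  1  0  1  0  1  0  1  0  1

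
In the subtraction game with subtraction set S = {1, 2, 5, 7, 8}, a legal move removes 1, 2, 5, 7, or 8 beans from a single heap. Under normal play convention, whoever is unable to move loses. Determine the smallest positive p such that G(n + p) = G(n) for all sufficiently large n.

3

n :  0  1  2  3  4  5  6  7  8  9 10 11 12 13 14
G :  0  1  2  0  1  2  0  1  2  0  1  2  0  1  2
G(n+3) = G(n) holds for n = 0,…,7 (a full window of length max(S) = 8), so the sequence is purely periodic with period 3.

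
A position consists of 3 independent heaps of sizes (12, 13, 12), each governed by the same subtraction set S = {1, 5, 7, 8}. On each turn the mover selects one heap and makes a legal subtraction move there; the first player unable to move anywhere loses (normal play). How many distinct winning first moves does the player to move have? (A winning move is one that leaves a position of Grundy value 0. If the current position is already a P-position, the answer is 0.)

5

All heaps use S = {1, 5, 7, 8}:
G(0) = 0
G(1) = mex{0} = 1
G(2) = mex{1} = 0
G(3) = mex{0} = 1
G(4) = mex{1} = 0
G(5) = mex{0,0} = 1
G(6) = mex{1,1} = 0
G(7) = mex{0,0,0} = 1
G(8) = mex{1,1,1,0} = 2
G(9) = mex{2,0,0,1} = 3
G(10) = mex{3,1,1,0} = 2
G(11) = mex{2,0,0,1} = 3
G(12) = mex{3,1,1,0} = 2
G(13) = mex{2,2,0,1} = 3
Heap A: G(12) = 2.
Heap B: G(13) = 3.
Heap C: G(12) = 2.
Combined Grundy value = 2 ⊕ 3 ⊕ 2 = 3.
A winning move leaves total XOR = 0, i.e. changes one component's Grundy value g to g ⊕ X where X is the current total.
Heap A: need g' = 2⊕3 = 1. Options: 12−1→G=3, 12−5→G=1, 12−7→G=1, 12−8→G=0. Hits: 2.
Heap B: need g' = 3⊕3 = 0. Options: 13−1→G=2, 13−5→G=2, 13−7→G=0, 13−8→G=1. Hits: 1.
Heap C: need g' = 2⊕3 = 1. Options: 12−1→G=3, 12−5→G=1, 12−7→G=1, 12−8→G=0. Hits: 2.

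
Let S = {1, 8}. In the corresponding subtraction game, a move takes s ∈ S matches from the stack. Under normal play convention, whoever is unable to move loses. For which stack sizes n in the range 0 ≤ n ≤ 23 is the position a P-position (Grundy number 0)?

n :  0  1  2  3  4  5  6  7  8  9 10 11 12 13 14 15 16 17 18 19 20 21 22 23
G :  0  1  0  1  0  1  0  1  2  0  1  0  1  0  1  0  1  2  0  1  0  1  0  1
P-positions are exactly the n with G(n) = 0.

0, 2, 4, 6, 9, 11, 13, 15, 18, 20, 22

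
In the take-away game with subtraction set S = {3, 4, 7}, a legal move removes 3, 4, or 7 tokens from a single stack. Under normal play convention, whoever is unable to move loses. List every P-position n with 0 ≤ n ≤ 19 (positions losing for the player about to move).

n :  0  1  2  3  4  5  6  7  8  9 10 11 12 13 14 15 16 17 18 19
G :  0  0  0  1  1  1  2  2  2  3  0  0  0  1  1  1  2  2  2  3
P-positions are exactly the n with G(n) = 0.

0, 1, 2, 10, 11, 12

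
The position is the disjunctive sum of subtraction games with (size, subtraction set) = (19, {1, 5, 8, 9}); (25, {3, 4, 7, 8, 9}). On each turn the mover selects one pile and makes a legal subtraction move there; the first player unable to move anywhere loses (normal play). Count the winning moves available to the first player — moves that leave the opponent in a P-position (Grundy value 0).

Pile A, S = {1, 5, 8, 9}:
n :  0  1  2  3  4  5  6  7  8  9 10 11 12 13 14 15 16 17 18 19
G :  0  1  0  1  0  1  0  1  2  3  2  3  2  3  2  3  0  1  0  1
G_A(19) = 1.
Pile B, S = {3, 4, 7, 8, 9}:
n :  0  1  2  3  4  5  6  7  8  9 10 11 12 13 14 15 16 17 18 19 20 21 22 23 24 25
G :  0  0  0  1  1  1  2  2  2  3  3  3  0  0  0  1  1  1  2  2  2  3  3  3  0  0
G_B(25) = 0.
Combined Grundy value = 1 ⊕ 0 = 1.
A winning move leaves total XOR = 0, i.e. changes one component's Grundy value g to g ⊕ X where X is the current total.
Pile A: need g' = 1⊕1 = 0. Options: 19−1→G=0, 19−5→G=2, 19−8→G=3, 19−9→G=2. Hits: 1.
Pile B: need g' = 0⊕1 = 1. Options: 25−3→G=3, 25−4→G=3, 25−7→G=2, 25−8→G=1, 25−9→G=1. Hits: 2.

3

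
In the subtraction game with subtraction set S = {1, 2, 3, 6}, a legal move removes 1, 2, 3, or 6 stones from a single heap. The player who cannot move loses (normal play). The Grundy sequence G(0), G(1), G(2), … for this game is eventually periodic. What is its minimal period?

G(0) = 0
G(1) = mex{0} = 1
G(2) = mex{1,0} = 2
G(3) = mex{2,1,0} = 3
G(4) = mex{3,2,1} = 0
G(5) = mex{0,3,2} = 1
G(6) = mex{1,0,3,0} = 2
G(7) = mex{2,1,0,1} = 3
G(8) = mex{3,2,1,2} = 0
G(9) = mex{0,3,2,3} = 1
G(10) = mex{1,0,3,0} = 2
G(11) = mex{2,1,0,1} = 3
G(12) = mex{3,2,1,2} = 0
G(13) = mex{0,3,2,3} = 1
G(14) = mex{1,0,3,0} = 2
G(n+4) = G(n) holds for n = 0,…,5 (a full window of length max(S) = 6), so the sequence is purely periodic with period 4.

4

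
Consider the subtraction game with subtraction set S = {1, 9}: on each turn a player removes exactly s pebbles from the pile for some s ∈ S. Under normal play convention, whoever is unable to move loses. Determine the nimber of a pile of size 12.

0

G(0) = 0
G(1) = mex{0} = 1
G(2) = mex{1} = 0
G(3) = mex{0} = 1
G(4) = mex{1} = 0
G(5) = mex{0} = 1
G(6) = mex{1} = 0
G(7) = mex{0} = 1
G(8) = mex{1} = 0
G(9) = mex{0,0} = 1
G(10) = mex{1,1} = 0
G(11) = mex{0,0} = 1
G(12) = mex{1,1} = 0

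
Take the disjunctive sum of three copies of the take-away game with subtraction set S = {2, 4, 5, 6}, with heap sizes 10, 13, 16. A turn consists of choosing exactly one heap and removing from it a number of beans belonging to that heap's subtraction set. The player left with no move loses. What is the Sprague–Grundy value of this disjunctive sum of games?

3

All heaps use S = {2, 4, 5, 6}:
G(0) = 0
G(1) = mex{} = 0
G(2) = mex{0} = 1
G(3) = mex{0} = 1
G(4) = mex{1,0} = 2
G(5) = mex{1,0,0} = 2
G(6) = mex{2,1,0,0} = 3
G(7) = mex{2,1,1,0} = 3
G(8) = mex{3,2,1,1} = 0
G(9) = mex{3,2,2,1} = 0
G(10) = mex{0,3,2,2} = 1
G(11) = mex{0,3,3,2} = 1
G(12) = mex{1,0,3,3} = 2
G(13) = mex{1,0,0,3} = 2
G(14) = mex{2,1,0,0} = 3
G(15) = mex{2,1,1,0} = 3
G(16) = mex{3,2,1,1} = 0
Heap A: G(10) = 1.
Heap B: G(13) = 2.
Heap C: G(16) = 0.
Combined Grundy value = 1 ⊕ 2 ⊕ 0 = 3.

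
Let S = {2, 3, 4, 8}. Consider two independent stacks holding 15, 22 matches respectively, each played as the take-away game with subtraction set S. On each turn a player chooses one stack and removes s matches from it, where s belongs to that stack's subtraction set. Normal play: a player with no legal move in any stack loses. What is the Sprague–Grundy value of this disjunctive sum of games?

All stacks use S = {2, 3, 4, 8}:
G(0) = 0
G(1) = mex{} = 0
G(2) = mex{0} = 1
G(3) = mex{0,0} = 1
G(4) = mex{1,0,0} = 2
G(5) = mex{1,1,0} = 2
G(6) = mex{2,1,1} = 0
G(7) = mex{2,2,1} = 0
G(8) = mex{0,2,2,0} = 1
G(9) = mex{0,0,2,0} = 1
G(10) = mex{1,0,0,1} = 2
G(11) = mex{1,1,0,1} = 2
G(12) = mex{2,1,1,2} = 0
G(13) = mex{2,2,1,2} = 0
G(14) = mex{0,2,2,0} = 1
G(15) = mex{0,0,2,0} = 1
G(16) = mex{1,0,0,1} = 2
G(17) = mex{1,1,0,1} = 2
G(18) = mex{2,1,1,2} = 0
G(19) = mex{2,2,1,2} = 0
G(20) = mex{0,2,2,0} = 1
G(21) = mex{0,0,2,0} = 1
G(22) = mex{1,0,0,1} = 2
Stack A: G(15) = 1.
Stack B: G(22) = 2.
Combined Grundy value = 1 ⊕ 2 = 3.

3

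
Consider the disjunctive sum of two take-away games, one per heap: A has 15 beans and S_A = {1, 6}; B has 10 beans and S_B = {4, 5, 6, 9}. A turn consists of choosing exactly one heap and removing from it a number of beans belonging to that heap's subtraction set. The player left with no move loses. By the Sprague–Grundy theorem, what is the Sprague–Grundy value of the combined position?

3

Heap A, S = {1, 6}:
G(0) = 0
G(1) = mex{0} = 1
G(2) = mex{1} = 0
G(3) = mex{0} = 1
G(4) = mex{1} = 0
G(5) = mex{0} = 1
G(6) = mex{1,0} = 2
G(7) = mex{2,1} = 0
G(8) = mex{0,0} = 1
G(9) = mex{1,1} = 0
G(10) = mex{0,0} = 1
G(11) = mex{1,1} = 0
G(12) = mex{0,2} = 1
G(13) = mex{1,0} = 2
G(14) = mex{2,1} = 0
G(15) = mex{0,0} = 1
G_A(15) = 1.
Heap B, S = {4, 5, 6, 9}:
n :  0  1  2  3  4  5  6  7  8  9 10
G :  0  0  0  0  1  1  1  1  2  2  2
G_B(10) = 2.
Combined Grundy value = 1 ⊕ 2 = 3.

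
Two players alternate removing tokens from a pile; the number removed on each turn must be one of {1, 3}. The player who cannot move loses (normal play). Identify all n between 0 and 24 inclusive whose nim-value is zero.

0, 2, 4, 6, 8, 10, 12, 14, 16, 18, 20, 22, 24

n :  0  1  2  3  4  5  6  7  8  9 10 11 12 13 14 15 16 17 18 19 20 21 22 23 24
G :  0  1  0  1  0  1  0  1  0  1  0  1  0  1  0  1  0  1  0  1  0  1  0  1  0
P-positions are exactly the n with G(n) = 0.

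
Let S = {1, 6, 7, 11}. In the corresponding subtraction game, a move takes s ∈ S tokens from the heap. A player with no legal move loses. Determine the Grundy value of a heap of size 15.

1

G(0) = 0
G(1) = mex{0} = 1
G(2) = mex{1} = 0
G(3) = mex{0} = 1
G(4) = mex{1} = 0
G(5) = mex{0} = 1
G(6) = mex{1,0} = 2
G(7) = mex{2,1,0} = 3
G(8) = mex{3,0,1} = 2
G(9) = mex{2,1,0} = 3
G(10) = mex{3,0,1} = 2
G(11) = mex{2,1,0,0} = 3
G(12) = mex{3,2,1,1} = 0
G(13) = mex{0,3,2,0} = 1
G(14) = mex{1,2,3,1} = 0
G(15) = mex{0,3,2,0} = 1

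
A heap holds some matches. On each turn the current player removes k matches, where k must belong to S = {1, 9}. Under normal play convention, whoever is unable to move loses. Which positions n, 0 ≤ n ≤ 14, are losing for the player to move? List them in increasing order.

0, 2, 4, 6, 8, 10, 12, 14

G(0) = 0
G(1) = mex{0} = 1
G(2) = mex{1} = 0
G(3) = mex{0} = 1
G(4) = mex{1} = 0
G(5) = mex{0} = 1
G(6) = mex{1} = 0
G(7) = mex{0} = 1
G(8) = mex{1} = 0
G(9) = mex{0,0} = 1
G(10) = mex{1,1} = 0
G(11) = mex{0,0} = 1
G(12) = mex{1,1} = 0
G(13) = mex{0,0} = 1
G(14) = mex{1,1} = 0
P-positions are exactly the n with G(n) = 0.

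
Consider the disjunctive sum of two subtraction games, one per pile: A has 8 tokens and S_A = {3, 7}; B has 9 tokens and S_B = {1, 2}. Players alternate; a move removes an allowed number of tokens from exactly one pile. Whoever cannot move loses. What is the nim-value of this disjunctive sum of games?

Pile A, S = {3, 7}:
G(0) = 0
G(1) = mex{} = 0
G(2) = mex{} = 0
G(3) = mex{0} = 1
G(4) = mex{0} = 1
G(5) = mex{0} = 1
G(6) = mex{1} = 0
G(7) = mex{1,0} = 2
G(8) = mex{1,0} = 2
G_A(8) = 2.
Pile B, S = {1, 2}:
G(0) = 0
G(1) = mex{0} = 1
G(2) = mex{1,0} = 2
G(3) = mex{2,1} = 0
G(4) = mex{0,2} = 1
G(5) = mex{1,0} = 2
G(6) = mex{2,1} = 0
G(7) = mex{0,2} = 1
G(8) = mex{1,0} = 2
G(9) = mex{2,1} = 0
G_B(9) = 0.
Combined Grundy value = 2 ⊕ 0 = 2.

2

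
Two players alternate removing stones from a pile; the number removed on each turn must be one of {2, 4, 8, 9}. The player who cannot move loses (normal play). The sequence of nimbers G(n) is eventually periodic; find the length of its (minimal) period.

n :  0  1  2  3  4  5  6  7  8  9 10 11 12 13 14 15 16
G :  0  0  1  1  2  2  0  0  1  1  2  2  0  0  1  1  2
G(n+6) = G(n) holds for n = 0,…,8 (a full window of length max(S) = 9), so the sequence is purely periodic with period 6.

6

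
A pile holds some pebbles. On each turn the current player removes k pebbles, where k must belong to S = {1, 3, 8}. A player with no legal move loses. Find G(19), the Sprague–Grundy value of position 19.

2

G(0) = 0
G(1) = mex{0} = 1
G(2) = mex{1} = 0
G(3) = mex{0,0} = 1
G(4) = mex{1,1} = 0
G(5) = mex{0,0} = 1
G(6) = mex{1,1} = 0
G(7) = mex{0,0} = 1
G(8) = mex{1,1,0} = 2
G(9) = mex{2,0,1} = 3
G(10) = mex{3,1,0} = 2
G(11) = mex{2,2,1} = 0
G(12) = mex{0,3,0} = 1
G(13) = mex{1,2,1} = 0
G(14) = mex{0,0,0} = 1
G(15) = mex{1,1,1} = 0
G(16) = mex{0,0,2} = 1
G(17) = mex{1,1,3} = 0
G(18) = mex{0,0,2} = 1
G(19) = mex{1,1,0} = 2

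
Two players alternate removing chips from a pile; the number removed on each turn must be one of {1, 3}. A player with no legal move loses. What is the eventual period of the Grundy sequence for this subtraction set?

2

n :  0  1  2  3  4  5  6  7  8  9 10 11 12 13 14
G :  0  1  0  1  0  1  0  1  0  1  0  1  0  1  0
G(n+2) = G(n) holds for n = 0,…,2 (a full window of length max(S) = 3), so the sequence is purely periodic with period 2.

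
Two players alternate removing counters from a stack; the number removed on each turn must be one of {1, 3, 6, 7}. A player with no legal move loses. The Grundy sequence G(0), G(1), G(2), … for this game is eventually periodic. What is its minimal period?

12

n :  0  1  2  3  4  5  6  7  8  9 10 11 12 13 14 15 16 17 18 19 20 21 22 23 24 25
G :  0  1  0  1  0  1  2  3  2  3  2  3  0  1  0  1  0  1  2  3  2  3  2  3  0  1
G(n+12) = G(n) holds for n = 0,…,6 (a full window of length max(S) = 7), so the sequence is purely periodic with period 12.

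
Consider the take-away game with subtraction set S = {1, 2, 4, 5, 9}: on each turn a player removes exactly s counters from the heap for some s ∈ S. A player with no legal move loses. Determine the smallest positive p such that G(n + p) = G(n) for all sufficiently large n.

G(0) = 0
G(1) = mex{0} = 1
G(2) = mex{1,0} = 2
G(3) = mex{2,1} = 0
G(4) = mex{0,2,0} = 1
G(5) = mex{1,0,1,0} = 2
G(6) = mex{2,1,2,1} = 0
G(7) = mex{0,2,0,2} = 1
G(8) = mex{1,0,1,0} = 2
G(9) = mex{2,1,2,1,0} = 3
G(10) = mex{3,2,0,2,1} = 4
G(11) = mex{4,3,1,0,2} = 5
G(12) = mex{5,4,2,1,0} = 3
G(13) = mex{3,5,3,2,1} = 0
G(14) = mex{0,3,4,3,2} = 1
G(15) = mex{1,0,5,4,0} = 2
G(16) = mex{2,1,3,5,1} = 0
G(17) = mex{0,2,0,3,2} = 1
G(18) = mex{1,0,1,0,3} = 2
G(19) = mex{2,1,2,1,4} = 0
G(20) = mex{0,2,0,2,5} = 1
G(21) = mex{1,0,1,0,3} = 2
G(22) = mex{2,1,2,1,0} = 3
G(23) = mex{3,2,0,2,1} = 4
G(24) = mex{4,3,1,0,2} = 5
G(25) = mex{5,4,2,1,0} = 3
G(26) = mex{3,5,3,2,1} = 0
G(27) = mex{0,3,4,3,2} = 1
G(n+13) = G(n) holds for n = 0,…,8 (a full window of length max(S) = 9), so the sequence is purely periodic with period 13.

13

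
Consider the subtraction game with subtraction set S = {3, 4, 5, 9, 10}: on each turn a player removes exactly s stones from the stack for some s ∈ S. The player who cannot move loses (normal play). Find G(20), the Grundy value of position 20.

n :  0  1  2  3  4  5  6  7  8  9 10 11 12 13 14 15 16 17 18 19 20
G :  0  0  0  1  1  1  2  2  0  3  3  1  4  2  0  0  0  1  1  1  2

2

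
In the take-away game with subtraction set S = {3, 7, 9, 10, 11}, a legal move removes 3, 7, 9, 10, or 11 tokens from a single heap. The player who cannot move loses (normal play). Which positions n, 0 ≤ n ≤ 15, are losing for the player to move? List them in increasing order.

n :  0  1  2  3  4  5  6  7  8  9 10 11 12 13 14 15
G :  0  0  0  1  1  1  0  2  2  1  3  3  2  2  0  3
P-positions are exactly the n with G(n) = 0.

0, 1, 2, 6, 14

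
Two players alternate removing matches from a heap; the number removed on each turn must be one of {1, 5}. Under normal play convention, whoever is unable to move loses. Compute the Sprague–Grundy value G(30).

0

G(0) = 0
G(1) = mex{0} = 1
G(2) = mex{1} = 0
G(3) = mex{0} = 1
G(4) = mex{1} = 0
G(5) = mex{0,0} = 1
G(6) = mex{1,1} = 0
G(7) = mex{0,0} = 1
G(8) = mex{1,1} = 0
G(9) = mex{0,0} = 1
G(10) = mex{1,1} = 0
G(11) = mex{0,0} = 1
G(12) = mex{1,1} = 0
G(13) = mex{0,0} = 1
G(14) = mex{1,1} = 0
G(15) = mex{0,0} = 1
G(16) = mex{1,1} = 0
G(17) = mex{0,0} = 1
G(18) = mex{1,1} = 0
G(19) = mex{0,0} = 1
G(20) = mex{1,1} = 0
G(21) = mex{0,0} = 1
G(22) = mex{1,1} = 0
G(23) = mex{0,0} = 1
G(24) = mex{1,1} = 0
G(25) = mex{0,0} = 1
G(26) = mex{1,1} = 0
G(27) = mex{0,0} = 1
G(28) = mex{1,1} = 0
G(29) = mex{0,0} = 1
G(30) = mex{1,1} = 0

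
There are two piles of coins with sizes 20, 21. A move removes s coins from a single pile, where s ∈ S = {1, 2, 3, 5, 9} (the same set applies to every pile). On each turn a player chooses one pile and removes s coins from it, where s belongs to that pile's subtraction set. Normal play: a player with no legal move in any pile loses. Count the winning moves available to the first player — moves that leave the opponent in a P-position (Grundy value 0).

4

All piles use S = {1, 2, 3, 5, 9}:
n :  0  1  2  3  4  5  6  7  8  9 10 11 12 13 14 15 16 17 18 19 20 21
G :  0  1  2  3  0  1  2  3  0  1  2  3  0  1  2  3  0  1  2  3  0  1
Pile A: G(20) = 0.
Pile B: G(21) = 1.
Combined Grundy value = 0 ⊕ 1 = 1.
A winning move leaves total XOR = 0, i.e. changes one component's Grundy value g to g ⊕ X where X is the current total.
Pile A: need g' = 0⊕1 = 1. Options: 20−1→G=3, 20−2→G=2, 20−3→G=1, 20−5→G=3, 20−9→G=3. Hits: 1.
Pile B: need g' = 1⊕1 = 0. Options: 21−1→G=0, 21−2→G=3, 21−3→G=2, 21−5→G=0, 21−9→G=0. Hits: 3.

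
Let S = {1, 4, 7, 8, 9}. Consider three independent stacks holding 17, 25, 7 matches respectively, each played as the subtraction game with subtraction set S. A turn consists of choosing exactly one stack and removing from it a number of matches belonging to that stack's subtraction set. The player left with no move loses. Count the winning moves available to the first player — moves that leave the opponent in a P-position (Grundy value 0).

All stacks use S = {1, 4, 7, 8, 9}:
G(0) = 0
G(1) = mex{0} = 1
G(2) = mex{1} = 0
G(3) = mex{0} = 1
G(4) = mex{1,0} = 2
G(5) = mex{2,1} = 0
G(6) = mex{0,0} = 1
G(7) = mex{1,1,0} = 2
G(8) = mex{2,2,1,0} = 3
G(9) = mex{3,0,0,1,0} = 2
G(10) = mex{2,1,1,0,1} = 3
G(11) = mex{3,2,2,1,0} = 4
G(12) = mex{4,3,0,2,1} = 5
G(13) = mex{5,2,1,0,2} = 3
G(14) = mex{3,3,2,1,0} = 4
G(15) = mex{4,4,3,2,1} = 0
G(16) = mex{0,5,2,3,2} = 1
G(17) = mex{1,3,3,2,3} = 0
G(18) = mex{0,4,4,3,2} = 1
G(19) = mex{1,0,5,4,3} = 2
G(20) = mex{2,1,3,5,4} = 0
G(21) = mex{0,0,4,3,5} = 1
G(22) = mex{1,1,0,4,3} = 2
G(23) = mex{2,2,1,0,4} = 3
G(24) = mex{3,0,0,1,0} = 2
G(25) = mex{2,1,1,0,1} = 3
Stack A: G(17) = 0.
Stack B: G(25) = 3.
Stack C: G(7) = 2.
Combined Grundy value = 0 ⊕ 3 ⊕ 2 = 1.
A winning move leaves total XOR = 0, i.e. changes one component's Grundy value g to g ⊕ X where X is the current total.
Stack A: need g' = 0⊕1 = 1. Options: 17−1→G=1, 17−4→G=3, 17−7→G=3, 17−8→G=2, 17−9→G=3. Hits: 1.
Stack B: need g' = 3⊕1 = 2. Options: 25−1→G=2, 25−4→G=1, 25−7→G=1, 25−8→G=0, 25−9→G=1. Hits: 1.
Stack C: need g' = 2⊕1 = 3. Options: 7−1→G=1, 7−4→G=1, 7−7→G=0. Hits: 0.

2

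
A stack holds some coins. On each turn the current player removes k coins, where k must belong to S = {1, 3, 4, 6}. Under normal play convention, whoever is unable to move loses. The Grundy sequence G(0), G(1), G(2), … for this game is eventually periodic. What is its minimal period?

7

n :  0  1  2  3  4  5  6  7  8  9 10 11 12 13 14 15
G :  0  1  0  1  2  3  2  0  1  0  1  2  3  2  0  1
G(n+7) = G(n) holds for n = 0,…,5 (a full window of length max(S) = 6), so the sequence is purely periodic with period 7.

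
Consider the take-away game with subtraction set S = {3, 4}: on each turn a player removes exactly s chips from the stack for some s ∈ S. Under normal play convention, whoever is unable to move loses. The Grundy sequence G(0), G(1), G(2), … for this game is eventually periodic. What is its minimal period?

7

G(0) = 0
G(1) = mex{} = 0
G(2) = mex{} = 0
G(3) = mex{0} = 1
G(4) = mex{0,0} = 1
G(5) = mex{0,0} = 1
G(6) = mex{1,0} = 2
G(7) = mex{1,1} = 0
G(8) = mex{1,1} = 0
G(9) = mex{2,1} = 0
G(10) = mex{0,2} = 1
G(11) = mex{0,0} = 1
G(12) = mex{0,0} = 1
G(13) = mex{1,0} = 2
G(14) = mex{1,1} = 0
G(15) = mex{1,1} = 0
G(n+7) = G(n) holds for n = 0,…,3 (a full window of length max(S) = 4), so the sequence is purely periodic with period 7.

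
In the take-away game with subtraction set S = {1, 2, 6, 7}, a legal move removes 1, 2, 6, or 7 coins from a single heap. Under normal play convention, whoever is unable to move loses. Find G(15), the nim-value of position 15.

4

G(0) = 0
G(1) = mex{0} = 1
G(2) = mex{1,0} = 2
G(3) = mex{2,1} = 0
G(4) = mex{0,2} = 1
G(5) = mex{1,0} = 2
G(6) = mex{2,1,0} = 3
G(7) = mex{3,2,1,0} = 4
G(8) = mex{4,3,2,1} = 0
G(9) = mex{0,4,0,2} = 1
G(10) = mex{1,0,1,0} = 2
G(11) = mex{2,1,2,1} = 0
G(12) = mex{0,2,3,2} = 1
G(13) = mex{1,0,4,3} = 2
G(14) = mex{2,1,0,4} = 3
G(15) = mex{3,2,1,0} = 4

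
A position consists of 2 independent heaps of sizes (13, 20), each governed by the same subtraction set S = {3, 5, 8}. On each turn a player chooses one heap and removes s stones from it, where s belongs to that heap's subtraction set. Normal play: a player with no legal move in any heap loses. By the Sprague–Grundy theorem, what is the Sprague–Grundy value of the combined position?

All heaps use S = {3, 5, 8}:
G(0) = 0
G(1) = mex{} = 0
G(2) = mex{} = 0
G(3) = mex{0} = 1
G(4) = mex{0} = 1
G(5) = mex{0,0} = 1
G(6) = mex{1,0} = 2
G(7) = mex{1,0} = 2
G(8) = mex{1,1,0} = 2
G(9) = mex{2,1,0} = 3
G(10) = mex{2,1,0} = 3
G(11) = mex{2,2,1} = 0
G(12) = mex{3,2,1} = 0
G(13) = mex{3,2,1} = 0
G(14) = mex{0,3,2} = 1
G(15) = mex{0,3,2} = 1
G(16) = mex{0,0,2} = 1
G(17) = mex{1,0,3} = 2
G(18) = mex{1,0,3} = 2
G(19) = mex{1,1,0} = 2
G(20) = mex{2,1,0} = 3
Heap A: G(13) = 0.
Heap B: G(20) = 3.
Combined Grundy value = 0 ⊕ 3 = 3.

3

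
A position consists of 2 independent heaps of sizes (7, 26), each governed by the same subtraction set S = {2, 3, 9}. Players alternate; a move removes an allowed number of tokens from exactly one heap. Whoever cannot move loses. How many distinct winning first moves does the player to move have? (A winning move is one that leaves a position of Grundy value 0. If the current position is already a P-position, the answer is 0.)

2

All heaps use S = {2, 3, 9}:
G(0) = 0
G(1) = mex{} = 0
G(2) = mex{0} = 1
G(3) = mex{0,0} = 1
G(4) = mex{1,0} = 2
G(5) = mex{1,1} = 0
G(6) = mex{2,1} = 0
G(7) = mex{0,2} = 1
G(8) = mex{0,0} = 1
G(9) = mex{1,0,0} = 2
G(10) = mex{1,1,0} = 2
G(11) = mex{2,1,1} = 0
G(12) = mex{2,2,1} = 0
G(13) = mex{0,2,2} = 1
G(14) = mex{0,0,0} = 1
G(15) = mex{1,0,0} = 2
G(16) = mex{1,1,1} = 0
G(17) = mex{2,1,1} = 0
G(18) = mex{0,2,2} = 1
G(19) = mex{0,0,2} = 1
G(20) = mex{1,0,0} = 2
G(21) = mex{1,1,0} = 2
G(22) = mex{2,1,1} = 0
G(23) = mex{2,2,1} = 0
G(24) = mex{0,2,2} = 1
G(25) = mex{0,0,0} = 1
G(26) = mex{1,0,0} = 2
Heap A: G(7) = 1.
Heap B: G(26) = 2.
Combined Grundy value = 1 ⊕ 2 = 3.
A winning move leaves total XOR = 0, i.e. changes one component's Grundy value g to g ⊕ X where X is the current total.
Heap A: need g' = 1⊕3 = 2. Options: 7−2→G=0, 7−3→G=2. Hits: 1.
Heap B: need g' = 2⊕3 = 1. Options: 26−2→G=1, 26−3→G=0, 26−9→G=0. Hits: 1.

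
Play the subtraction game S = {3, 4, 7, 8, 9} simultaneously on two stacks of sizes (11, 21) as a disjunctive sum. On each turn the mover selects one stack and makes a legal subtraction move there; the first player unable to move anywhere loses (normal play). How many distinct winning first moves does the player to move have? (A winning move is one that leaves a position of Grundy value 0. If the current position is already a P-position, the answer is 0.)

All stacks use S = {3, 4, 7, 8, 9}:
G(0) = 0
G(1) = mex{} = 0
G(2) = mex{} = 0
G(3) = mex{0} = 1
G(4) = mex{0,0} = 1
G(5) = mex{0,0} = 1
G(6) = mex{1,0} = 2
G(7) = mex{1,1,0} = 2
G(8) = mex{1,1,0,0} = 2
G(9) = mex{2,1,0,0,0} = 3
G(10) = mex{2,2,1,0,0} = 3
G(11) = mex{2,2,1,1,0} = 3
G(12) = mex{3,2,1,1,1} = 0
G(13) = mex{3,3,2,1,1} = 0
G(14) = mex{3,3,2,2,1} = 0
G(15) = mex{0,3,2,2,2} = 1
G(16) = mex{0,0,3,2,2} = 1
G(17) = mex{0,0,3,3,2} = 1
G(18) = mex{1,0,3,3,3} = 2
G(19) = mex{1,1,0,3,3} = 2
G(20) = mex{1,1,0,0,3} = 2
G(21) = mex{2,1,0,0,0} = 3
Stack A: G(11) = 3.
Stack B: G(21) = 3.
Combined Grundy value = 3 ⊕ 3 = 0.
A winning move leaves total XOR = 0, i.e. changes one component's Grundy value g to g ⊕ X where X is the current total.
Stack A: target g' = 3⊕0 = 3, but every legal move changes the Grundy value (mex property), so 0 moves.
Stack B: target g' = 3⊕0 = 3, but every legal move changes the Grundy value (mex property), so 0 moves.

0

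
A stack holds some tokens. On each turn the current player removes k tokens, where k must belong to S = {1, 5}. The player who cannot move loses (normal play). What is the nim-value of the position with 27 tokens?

1

G(0) = 0
G(1) = mex{0} = 1
G(2) = mex{1} = 0
G(3) = mex{0} = 1
G(4) = mex{1} = 0
G(5) = mex{0,0} = 1
G(6) = mex{1,1} = 0
G(7) = mex{0,0} = 1
G(8) = mex{1,1} = 0
G(9) = mex{0,0} = 1
G(10) = mex{1,1} = 0
G(11) = mex{0,0} = 1
G(12) = mex{1,1} = 0
G(13) = mex{0,0} = 1
G(14) = mex{1,1} = 0
G(15) = mex{0,0} = 1
G(16) = mex{1,1} = 0
G(17) = mex{0,0} = 1
G(18) = mex{1,1} = 0
G(19) = mex{0,0} = 1
G(20) = mex{1,1} = 0
G(21) = mex{0,0} = 1
G(22) = mex{1,1} = 0
G(23) = mex{0,0} = 1
G(24) = mex{1,1} = 0
G(25) = mex{0,0} = 1
G(26) = mex{1,1} = 0
G(27) = mex{0,0} = 1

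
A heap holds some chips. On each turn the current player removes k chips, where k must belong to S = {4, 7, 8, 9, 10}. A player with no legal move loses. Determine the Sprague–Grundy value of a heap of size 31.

n :  0  1  2  3  4  5  6  7  8  9 10 11 12 13 14 15 16 17 18 19 20 21 22 23 24 25 26 27 28 29 30 31
G :  0  0  0  0  1  1  1  1  2  2  2  2  3  3  0  0  0  0  1  1  1  1  2  2  2  2  3  3  0  0  0  0

0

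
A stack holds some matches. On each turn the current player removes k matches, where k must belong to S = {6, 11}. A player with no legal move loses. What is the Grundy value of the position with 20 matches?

G(0) = 0
G(1) = mex{} = 0
G(2) = mex{} = 0
G(3) = mex{} = 0
G(4) = mex{} = 0
G(5) = mex{} = 0
G(6) = mex{0} = 1
G(7) = mex{0} = 1
G(8) = mex{0} = 1
G(9) = mex{0} = 1
G(10) = mex{0} = 1
G(11) = mex{0,0} = 1
G(12) = mex{1,0} = 2
G(13) = mex{1,0} = 2
G(14) = mex{1,0} = 2
G(15) = mex{1,0} = 2
G(16) = mex{1,0} = 2
G(17) = mex{1,1} = 0
G(18) = mex{2,1} = 0
G(19) = mex{2,1} = 0
G(20) = mex{2,1} = 0

0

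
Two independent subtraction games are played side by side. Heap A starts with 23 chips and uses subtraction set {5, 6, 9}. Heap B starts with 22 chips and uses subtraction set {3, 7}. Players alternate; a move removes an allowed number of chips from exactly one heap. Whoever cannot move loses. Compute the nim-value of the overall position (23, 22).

Heap A, S = {5, 6, 9}:
n :  0  1  2  3  4  5  6  7  8  9 10 11 12 13 14 15 16 17 18 19 20 21 22 23
G :  0  0  0  0  0  1  1  1  1  1  2  2  2  2  0  0  0  0  0  1  1  1  1  1
G_A(23) = 1.
Heap B, S = {3, 7}:
n :  0  1  2  3  4  5  6  7  8  9 10 11 12 13 14 15 16 17 18 19 20 21 22
G :  0  0  0  1  1  1  0  2  2  1  0  0  0  1  1  1  0  2  2  1  0  0  0
G_B(22) = 0.
Combined Grundy value = 1 ⊕ 0 = 1.

1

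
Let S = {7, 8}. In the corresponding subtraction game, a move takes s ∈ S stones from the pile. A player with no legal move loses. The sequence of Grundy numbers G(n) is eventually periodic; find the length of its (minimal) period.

n :  0  1  2  3  4  5  6  7  8  9 10 11 12 13 14 15 16 17 18 19 20 21 22 23 24 25 26 27 28 29 30 31
G :  0  0  0  0  0  0  0  1  1  1  1  1  1  1  2  0  0  0  0  0  0  0  1  1  1  1  1  1  1  2  0  0
G(n+15) = G(n) holds for n = 0,…,7 (a full window of length max(S) = 8), so the sequence is purely periodic with period 15.

15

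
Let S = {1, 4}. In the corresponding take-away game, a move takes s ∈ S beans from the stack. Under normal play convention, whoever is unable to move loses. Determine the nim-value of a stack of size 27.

n :  0  1  2  3  4  5  6  7  8  9 10 11 12 13 14 15 16 17 18 19 20 21 22 23 24 25 26 27
G :  0  1  0  1  2  0  1  0  1  2  0  1  0  1  2  0  1  0  1  2  0  1  0  1  2  0  1  0

0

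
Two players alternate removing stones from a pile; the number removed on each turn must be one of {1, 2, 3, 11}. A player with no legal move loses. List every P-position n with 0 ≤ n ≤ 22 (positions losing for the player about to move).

G(0) = 0
G(1) = mex{0} = 1
G(2) = mex{1,0} = 2
G(3) = mex{2,1,0} = 3
G(4) = mex{3,2,1} = 0
G(5) = mex{0,3,2} = 1
G(6) = mex{1,0,3} = 2
G(7) = mex{2,1,0} = 3
G(8) = mex{3,2,1} = 0
G(9) = mex{0,3,2} = 1
G(10) = mex{1,0,3} = 2
G(11) = mex{2,1,0,0} = 3
G(12) = mex{3,2,1,1} = 0
G(13) = mex{0,3,2,2} = 1
G(14) = mex{1,0,3,3} = 2
G(15) = mex{2,1,0,0} = 3
G(16) = mex{3,2,1,1} = 0
G(17) = mex{0,3,2,2} = 1
G(18) = mex{1,0,3,3} = 2
G(19) = mex{2,1,0,0} = 3
G(20) = mex{3,2,1,1} = 0
G(21) = mex{0,3,2,2} = 1
G(22) = mex{1,0,3,3} = 2
P-positions are exactly the n with G(n) = 0.

0, 4, 8, 12, 16, 20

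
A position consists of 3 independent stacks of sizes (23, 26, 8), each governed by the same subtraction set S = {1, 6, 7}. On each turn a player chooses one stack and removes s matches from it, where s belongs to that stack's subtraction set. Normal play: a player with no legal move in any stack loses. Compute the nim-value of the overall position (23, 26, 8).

All stacks use S = {1, 6, 7}:
n :  0  1  2  3  4  5  6  7  8  9 10 11 12 13 14 15 16 17 18 19 20 21 22 23 24 25 26
G :  0  1  0  1  0  1  2  3  2  3  2  3  0  1  0  1  0  1  2  3  2  3  2  3  0  1  0
Stack A: G(23) = 3.
Stack B: G(26) = 0.
Stack C: G(8) = 2.
Combined Grundy value = 3 ⊕ 0 ⊕ 2 = 1.

1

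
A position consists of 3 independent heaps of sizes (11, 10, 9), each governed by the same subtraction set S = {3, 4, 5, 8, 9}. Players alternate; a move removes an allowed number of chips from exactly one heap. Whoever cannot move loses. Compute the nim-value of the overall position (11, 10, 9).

3

All heaps use S = {3, 4, 5, 8, 9}:
G(0) = 0
G(1) = mex{} = 0
G(2) = mex{} = 0
G(3) = mex{0} = 1
G(4) = mex{0,0} = 1
G(5) = mex{0,0,0} = 1
G(6) = mex{1,0,0} = 2
G(7) = mex{1,1,0} = 2
G(8) = mex{1,1,1,0} = 2
G(9) = mex{2,1,1,0,0} = 3
G(10) = mex{2,2,1,0,0} = 3
G(11) = mex{2,2,2,1,0} = 3
Heap A: G(11) = 3.
Heap B: G(10) = 3.
Heap C: G(9) = 3.
Combined Grundy value = 3 ⊕ 3 ⊕ 3 = 3.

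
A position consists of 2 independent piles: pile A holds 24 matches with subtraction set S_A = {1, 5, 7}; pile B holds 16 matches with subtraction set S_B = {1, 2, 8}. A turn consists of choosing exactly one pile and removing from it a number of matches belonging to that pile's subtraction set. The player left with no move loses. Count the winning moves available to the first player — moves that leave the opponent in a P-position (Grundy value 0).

4

Pile A, S = {1, 5, 7}:
G(0) = 0
G(1) = mex{0} = 1
G(2) = mex{1} = 0
G(3) = mex{0} = 1
G(4) = mex{1} = 0
G(5) = mex{0,0} = 1
G(6) = mex{1,1} = 0
G(7) = mex{0,0,0} = 1
G(8) = mex{1,1,1} = 0
G(9) = mex{0,0,0} = 1
G(10) = mex{1,1,1} = 0
G(11) = mex{0,0,0} = 1
G(12) = mex{1,1,1} = 0
G(13) = mex{0,0,0} = 1
G(14) = mex{1,1,1} = 0
G(15) = mex{0,0,0} = 1
G(16) = mex{1,1,1} = 0
G(17) = mex{0,0,0} = 1
G(18) = mex{1,1,1} = 0
G(19) = mex{0,0,0} = 1
G(20) = mex{1,1,1} = 0
G(21) = mex{0,0,0} = 1
G(22) = mex{1,1,1} = 0
G(23) = mex{0,0,0} = 1
G(24) = mex{1,1,1} = 0
G_A(24) = 0.
Pile B, S = {1, 2, 8}:
n :  0  1  2  3  4  5  6  7  8  9 10 11 12 13 14 15 16
G :  0  1  2  0  1  2  0  1  2  0  1  2  0  1  2  0  1
G_B(16) = 1.
Combined Grundy value = 0 ⊕ 1 = 1.
A winning move leaves total XOR = 0, i.e. changes one component's Grundy value g to g ⊕ X where X is the current total.
Pile A: need g' = 0⊕1 = 1. Options: 24−1→G=1, 24−5→G=1, 24−7→G=1. Hits: 3.
Pile B: need g' = 1⊕1 = 0. Options: 16−1→G=0, 16−2→G=2, 16−8→G=2. Hits: 1.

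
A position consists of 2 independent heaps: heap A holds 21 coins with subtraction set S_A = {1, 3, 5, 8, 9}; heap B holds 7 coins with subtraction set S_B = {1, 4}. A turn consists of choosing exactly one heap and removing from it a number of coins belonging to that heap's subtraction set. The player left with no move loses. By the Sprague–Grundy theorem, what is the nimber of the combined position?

1

Heap A, S = {1, 3, 5, 8, 9}:
n :  0  1  2  3  4  5  6  7  8  9 10 11 12 13 14 15 16 17 18 19 20 21
G :  0  1  0  1  0  1  0  1  2  3  2  3  2  3  2  3  0  1  0  1  0  1
G_A(21) = 1.
Heap B, S = {1, 4}:
n : 0 1 2 3 4 5 6 7
G : 0 1 0 1 2 0 1 0
G_B(7) = 0.
Combined Grundy value = 1 ⊕ 0 = 1.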